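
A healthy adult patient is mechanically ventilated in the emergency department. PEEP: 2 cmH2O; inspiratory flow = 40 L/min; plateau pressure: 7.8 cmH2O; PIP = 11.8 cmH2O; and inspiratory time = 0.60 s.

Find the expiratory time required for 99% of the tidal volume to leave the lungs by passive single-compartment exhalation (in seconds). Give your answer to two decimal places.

Flow: 40 L/min ÷ 60 = 0.6667 L/s.
Vt = flow × Ti = 0.6667 L/s × 0.60 s × 1000 mL/L = 400.02 mL.
R = (PIP − Pplat)/V̇ = (11.8 − 7.8) / 0.6667 = 4.0/0.6667 = 6.0 cmH2O·s/L.
C = Vt/(Pplat − PEEP) = 400.02 / (7.8 − 2) = 400.02/5.8 = 68.969 mL/cmH2O.
τ = R × C = 6.0 × 0.06897 L/cmH2O = 0.4138 s.
t = −τ·ln(1 − 0.99) = −0.4138·ln(0.01) = 1.906 s.

1.91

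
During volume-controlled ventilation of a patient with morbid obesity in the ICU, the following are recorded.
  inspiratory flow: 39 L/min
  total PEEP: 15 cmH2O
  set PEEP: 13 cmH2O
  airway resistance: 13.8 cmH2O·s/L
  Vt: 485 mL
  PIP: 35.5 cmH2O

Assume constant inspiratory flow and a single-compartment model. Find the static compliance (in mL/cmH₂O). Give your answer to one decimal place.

Flow: 39 L/min ÷ 60 = 0.65 L/s.
Total PEEP = 15 cmH2O (set 13 + intrinsic 2); this is the baseline alveolar pressure.
Equation of motion (constant flow): PIP = Vt/C + R·V̇ + PEEP.
Vt/C = PIP − R·V̇ − PEEP = 35.5 − 13.8×0.65 − 15 = 35.5 − 8.97 − 15 = 11.53 cmH2O.
C = Vt / 11.53 = 485 / 11.53 = 42.064 mL/cmH2O.

42.1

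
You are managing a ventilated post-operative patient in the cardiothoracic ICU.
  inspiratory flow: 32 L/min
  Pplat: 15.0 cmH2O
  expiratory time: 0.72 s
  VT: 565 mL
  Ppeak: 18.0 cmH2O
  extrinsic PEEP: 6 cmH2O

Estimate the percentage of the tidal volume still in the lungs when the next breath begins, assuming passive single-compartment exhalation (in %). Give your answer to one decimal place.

13.0

Flow: 32 L/min ÷ 60 = 0.5333 L/s.
R = (PIP − Pplat)/V̇ = (18.0 − 15.0) / 0.5333 = 3.0/0.5333 = 5.625 cmH2O·s/L.
C = Vt/(Pplat − PEEP) = 565.0 / (15.0 − 6) = 565.0/9.0 = 62.778 mL/cmH2O.
τ = R × C = 5.625 × 0.06278 L/cmH2O = 0.3531 s.
Fraction remaining at end-expiration = e^(−Te/τ) = e^(−0.72/0.3531) = 0.1301 → 13.01%.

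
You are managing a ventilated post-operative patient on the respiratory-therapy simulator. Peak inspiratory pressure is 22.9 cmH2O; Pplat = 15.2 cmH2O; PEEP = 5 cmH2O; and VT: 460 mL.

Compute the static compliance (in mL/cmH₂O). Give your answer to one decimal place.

Cstat = Vt / (Pplat − PEEP) = 460 / (15.2 − 5) = 460 / 10.2 = 45.098 mL/cmH2O.

45.1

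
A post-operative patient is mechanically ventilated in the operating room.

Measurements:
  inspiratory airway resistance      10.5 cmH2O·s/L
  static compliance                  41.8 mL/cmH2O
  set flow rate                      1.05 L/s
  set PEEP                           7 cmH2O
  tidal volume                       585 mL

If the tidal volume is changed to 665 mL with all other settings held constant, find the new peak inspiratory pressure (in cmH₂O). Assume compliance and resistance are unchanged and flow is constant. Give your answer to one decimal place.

PIP = Vt/C + R·V̇ + PEEP (constant-flow equation of motion).
Only the elastic term changes: ΔPIP = ΔVt / C = (665 − 585) / 41.8 = 1.914 cmH2O.
Original PIP = 585/41.8 + 10.5×1.05 + 7 = 32.02 cmH2O; new PIP = 32.02 + (1.914) = 33.934 cmH2O.

33.9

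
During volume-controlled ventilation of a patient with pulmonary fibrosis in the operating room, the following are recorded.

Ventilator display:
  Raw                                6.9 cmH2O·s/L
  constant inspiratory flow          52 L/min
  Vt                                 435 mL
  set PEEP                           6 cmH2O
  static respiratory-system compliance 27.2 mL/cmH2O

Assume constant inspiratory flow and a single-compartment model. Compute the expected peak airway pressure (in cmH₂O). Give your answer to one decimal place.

28.0

Flow: 52 L/min ÷ 60 = 0.8667 L/s.
Equation of motion (constant flow): PIP = Vt/C + R·V̇ + PEEP.
PIP = 435/27.2 + 6.9×0.8667 + 6 = 15.993 + 5.98 + 6 = 27.973 cmH2O.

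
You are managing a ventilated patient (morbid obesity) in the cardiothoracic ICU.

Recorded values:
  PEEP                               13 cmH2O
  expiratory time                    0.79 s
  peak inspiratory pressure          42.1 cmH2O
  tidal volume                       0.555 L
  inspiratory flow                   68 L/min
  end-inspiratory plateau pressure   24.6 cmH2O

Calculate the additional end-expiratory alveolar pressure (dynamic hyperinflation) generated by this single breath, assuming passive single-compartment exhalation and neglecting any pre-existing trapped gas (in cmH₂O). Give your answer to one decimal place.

4.0

Flow: 68 L/min ÷ 60 = 1.1333 L/s.
R = (PIP − Pplat)/V̇ = (42.1 − 24.6) / 1.1333 = 17.5/1.1333 = 15.442 cmH2O·s/L.
C = Vt/(Pplat − PEEP) = 555.0 / (24.6 − 13) = 555.0/11.6 = 47.845 mL/cmH2O.
τ = R × C = 15.442 × 0.04785 L/cmH2O = 0.7389 s.
Fraction remaining = e^(−Te/τ) = e^(−0.79/0.7389) = 0.3433; trapped volume = 555.0 × 0.3433 = 190.53 mL.
Additional alveolar pressure from trapping ≈ V_trapped / C = 190.53 / 47.845 = 3.982 cmH2O.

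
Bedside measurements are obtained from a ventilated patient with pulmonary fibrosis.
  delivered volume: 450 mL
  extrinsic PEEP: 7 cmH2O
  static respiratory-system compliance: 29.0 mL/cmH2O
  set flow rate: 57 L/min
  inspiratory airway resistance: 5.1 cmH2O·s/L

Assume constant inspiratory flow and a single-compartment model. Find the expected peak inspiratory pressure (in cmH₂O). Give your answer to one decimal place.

Flow: 57 L/min ÷ 60 = 0.95 L/s.
Equation of motion (constant flow): PIP = Vt/C + R·V̇ + PEEP.
PIP = 450/29.0 + 5.1×0.95 + 7 = 15.517 + 4.845 + 7 = 27.362 cmH2O.

27.4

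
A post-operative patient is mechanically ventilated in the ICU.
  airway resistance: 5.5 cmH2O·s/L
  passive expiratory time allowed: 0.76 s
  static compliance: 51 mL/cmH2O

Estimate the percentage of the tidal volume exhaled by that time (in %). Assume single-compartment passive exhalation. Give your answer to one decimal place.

τ = R × C = 5.5 × 51 mL/cmH2O = 5.5 × 0.051 L/cmH2O = 0.2805 s.
Passive exhalation: V(t)/V₀ = e^(−t/τ) = e^(−0.76/0.2805) = 0.06657.
Fraction exhaled = 1 − 0.06657 = 0.9334 → 93.34%.

93.3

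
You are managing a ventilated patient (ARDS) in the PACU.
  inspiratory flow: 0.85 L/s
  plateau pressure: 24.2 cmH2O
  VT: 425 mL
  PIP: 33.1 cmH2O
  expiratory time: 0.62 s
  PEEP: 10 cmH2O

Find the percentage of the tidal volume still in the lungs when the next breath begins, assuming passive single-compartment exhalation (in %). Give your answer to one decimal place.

13.8

R = (PIP − Pplat)/V̇ = (33.1 − 24.2) / 0.85 = 8.9/0.85 = 10.471 cmH2O·s/L.
C = Vt/(Pplat − PEEP) = 425.0 / (24.2 − 10) = 425.0/14.2 = 29.93 mL/cmH2O.
τ = R × C = 10.471 × 0.02993 L/cmH2O = 0.3134 s.
Fraction remaining at end-expiration = e^(−Te/τ) = e^(−0.62/0.3134) = 0.1383 → 13.83%.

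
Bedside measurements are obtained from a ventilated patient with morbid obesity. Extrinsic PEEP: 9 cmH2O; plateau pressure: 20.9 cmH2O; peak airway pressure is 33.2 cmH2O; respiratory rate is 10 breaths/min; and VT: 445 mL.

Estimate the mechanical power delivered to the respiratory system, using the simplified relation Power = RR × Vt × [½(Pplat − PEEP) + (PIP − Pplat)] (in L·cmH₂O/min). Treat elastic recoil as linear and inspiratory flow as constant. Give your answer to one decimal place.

Per-breath work = Vt × [½(Pplat−PEEP) + (PIP−Pplat)] = 0.445 × [0.5×11.9 + 12.3] = 0.445 × 18.25 = 8.121 L·cmH2O.
Power = 10 × 8.121 = 81.21 L·cmH2O/min.

81.2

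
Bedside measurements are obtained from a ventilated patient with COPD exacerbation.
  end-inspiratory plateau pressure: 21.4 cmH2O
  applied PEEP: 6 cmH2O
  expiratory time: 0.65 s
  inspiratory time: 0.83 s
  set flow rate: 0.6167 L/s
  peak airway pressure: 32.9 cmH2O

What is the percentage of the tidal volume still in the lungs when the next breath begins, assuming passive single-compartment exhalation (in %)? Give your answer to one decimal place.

35.0

Vt = flow × Ti = 0.6167 L/s × 0.83 s × 1000 mL/L = 511.86 mL.
R = (PIP − Pplat)/V̇ = (32.9 − 21.4) / 0.6167 = 11.5/0.6167 = 18.648 cmH2O·s/L.
C = Vt/(Pplat − PEEP) = 511.86 / (21.4 − 6) = 511.86/15.4 = 33.238 mL/cmH2O.
τ = R × C = 18.648 × 0.03324 L/cmH2O = 0.6199 s.
Fraction remaining at end-expiration = e^(−Te/τ) = e^(−0.65/0.6199) = 0.3504 → 35.04%.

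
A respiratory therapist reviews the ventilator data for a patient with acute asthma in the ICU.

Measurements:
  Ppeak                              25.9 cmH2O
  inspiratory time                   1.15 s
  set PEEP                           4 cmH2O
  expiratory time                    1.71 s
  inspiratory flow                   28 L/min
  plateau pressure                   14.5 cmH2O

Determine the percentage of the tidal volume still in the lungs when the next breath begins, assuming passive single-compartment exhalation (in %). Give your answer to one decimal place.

25.4

Flow: 28 L/min ÷ 60 = 0.4667 L/s.
Vt = flow × Ti = 0.4667 L/s × 1.15 s × 1000 mL/L = 536.71 mL.
R = (PIP − Pplat)/V̇ = (25.9 − 14.5) / 0.4667 = 11.4/0.4667 = 24.427 cmH2O·s/L.
C = Vt/(Pplat − PEEP) = 536.71 / (14.5 − 4) = 536.71/10.5 = 51.115 mL/cmH2O.
τ = R × C = 24.427 × 0.05112 L/cmH2O = 1.249 s.
Fraction remaining at end-expiration = e^(−Te/τ) = e^(−1.71/1.249) = 0.2543 → 25.43%.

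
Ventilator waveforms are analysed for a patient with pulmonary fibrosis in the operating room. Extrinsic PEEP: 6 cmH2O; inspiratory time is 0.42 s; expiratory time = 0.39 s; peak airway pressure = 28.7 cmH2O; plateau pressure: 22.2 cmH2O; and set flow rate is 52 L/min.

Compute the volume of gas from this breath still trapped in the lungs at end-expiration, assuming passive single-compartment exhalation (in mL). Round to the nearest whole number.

Flow: 52 L/min ÷ 60 = 0.8667 L/s.
Vt = flow × Ti = 0.8667 L/s × 0.42 s × 1000 mL/L = 364.01 mL.
R = (PIP − Pplat)/V̇ = (28.7 − 22.2) / 0.8667 = 6.5/0.8667 = 7.5 cmH2O·s/L.
C = Vt/(Pplat − PEEP) = 364.01 / (22.2 − 6) = 364.01/16.2 = 22.47 mL/cmH2O.
τ = R × C = 7.5 × 0.02247 L/cmH2O = 0.1685 s.
Fraction remaining = e^(−Te/τ) = e^(−0.39/0.1685) = 0.09881.
Trapped volume = 364.01 × 0.09881 = 35.968 mL.

36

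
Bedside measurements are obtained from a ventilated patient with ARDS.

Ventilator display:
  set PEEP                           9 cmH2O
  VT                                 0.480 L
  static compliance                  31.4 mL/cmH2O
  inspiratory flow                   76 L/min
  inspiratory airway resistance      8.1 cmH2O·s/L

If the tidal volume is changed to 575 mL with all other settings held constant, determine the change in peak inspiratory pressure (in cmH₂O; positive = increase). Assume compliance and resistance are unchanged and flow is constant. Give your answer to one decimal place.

3.0

PIP = Vt/C + R·V̇ + PEEP (constant-flow equation of motion).
Only the elastic term changes: ΔPIP = ΔVt / C = (575 − 480) / 31.4 = 3.025 cmH2O.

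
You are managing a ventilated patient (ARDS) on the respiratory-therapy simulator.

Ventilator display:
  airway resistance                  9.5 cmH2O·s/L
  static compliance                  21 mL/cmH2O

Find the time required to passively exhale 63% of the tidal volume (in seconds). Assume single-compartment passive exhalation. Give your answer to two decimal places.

τ = R × C = 9.5 × 21 mL/cmH2O = 9.5 × 0.021 L/cmH2O = 0.1995 s.
Exhaled fraction f = 1 − e^(−t/τ) → t = −τ·ln(1 − f) = −0.1995·ln(0.37) = 0.1984 s.

0.20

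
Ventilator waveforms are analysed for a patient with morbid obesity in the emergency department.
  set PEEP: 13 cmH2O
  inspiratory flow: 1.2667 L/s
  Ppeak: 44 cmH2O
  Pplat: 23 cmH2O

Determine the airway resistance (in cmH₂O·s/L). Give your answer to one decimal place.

16.6

Raw = (PIP − Pplat) / flow = (44 − 23) / 1.2667 = 21.0 / 1.2667 = 16.579 cmH2O·s/L.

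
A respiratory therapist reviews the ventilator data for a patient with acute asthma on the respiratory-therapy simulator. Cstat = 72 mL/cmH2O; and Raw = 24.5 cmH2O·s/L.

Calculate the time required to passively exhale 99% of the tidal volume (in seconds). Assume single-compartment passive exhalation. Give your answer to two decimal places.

8.12

τ = R × C = 24.5 × 72 mL/cmH2O = 24.5 × 0.072 L/cmH2O = 1.764 s.
Exhaled fraction f = 1 − e^(−t/τ) → t = −τ·ln(1 − f) = −1.764·ln(0.01) = 8.124 s.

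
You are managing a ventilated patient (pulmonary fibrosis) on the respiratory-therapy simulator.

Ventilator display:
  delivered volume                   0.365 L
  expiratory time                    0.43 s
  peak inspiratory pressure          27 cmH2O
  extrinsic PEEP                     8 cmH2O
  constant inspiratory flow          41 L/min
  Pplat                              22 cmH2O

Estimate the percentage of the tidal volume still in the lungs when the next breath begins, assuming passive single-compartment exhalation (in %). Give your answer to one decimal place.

10.5

Flow: 41 L/min ÷ 60 = 0.6833 L/s.
R = (PIP − Pplat)/V̇ = (27 − 22) / 0.6833 = 5.0/0.6833 = 7.317 cmH2O·s/L.
C = Vt/(Pplat − PEEP) = 365.0 / (22 − 8) = 365.0/14.0 = 26.071 mL/cmH2O.
τ = R × C = 7.317 × 0.02607 L/cmH2O = 0.1908 s.
Fraction remaining at end-expiration = e^(−Te/τ) = e^(−0.43/0.1908) = 0.105 → 10.5%.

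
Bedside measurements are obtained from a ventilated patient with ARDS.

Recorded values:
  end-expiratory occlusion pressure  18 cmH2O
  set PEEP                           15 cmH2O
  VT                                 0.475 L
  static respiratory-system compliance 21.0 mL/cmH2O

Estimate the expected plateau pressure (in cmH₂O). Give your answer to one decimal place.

End-expiratory occlusion gives total PEEP = 18 cmH2O (intrinsic PEEP = 18 − 15 = 3). Use total PEEP for the elastic gradient.
Pplat = PEEPtotal + Vt / Cstat = 18 + 475 / 21.0 = 18 + 22.619 = 40.619 cmH2O.

40.6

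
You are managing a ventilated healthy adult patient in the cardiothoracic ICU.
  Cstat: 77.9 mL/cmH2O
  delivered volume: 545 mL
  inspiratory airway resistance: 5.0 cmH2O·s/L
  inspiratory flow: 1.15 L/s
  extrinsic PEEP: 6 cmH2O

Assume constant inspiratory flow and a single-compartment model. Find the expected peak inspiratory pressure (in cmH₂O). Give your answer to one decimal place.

18.7

Equation of motion (constant flow): PIP = Vt/C + R·V̇ + PEEP.
PIP = 545/77.9 + 5.0×1.15 + 6 = 6.996 + 5.75 + 6 = 18.746 cmH2O.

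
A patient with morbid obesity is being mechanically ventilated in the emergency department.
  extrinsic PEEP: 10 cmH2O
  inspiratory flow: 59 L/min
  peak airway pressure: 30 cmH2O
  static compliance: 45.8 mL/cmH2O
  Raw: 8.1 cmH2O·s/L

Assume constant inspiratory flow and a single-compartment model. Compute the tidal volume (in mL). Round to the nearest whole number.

551

Flow: 59 L/min ÷ 60 = 0.9833 L/s.
Equation of motion (constant flow): PIP = Vt/C + R·V̇ + PEEP.
Vt/C = PIP − R·V̇ − PEEP = 30 − 7.965 − 10 = 12.035 cmH2O.
Vt = C × 12.035 = 45.8 × 12.035 = 551.2 mL.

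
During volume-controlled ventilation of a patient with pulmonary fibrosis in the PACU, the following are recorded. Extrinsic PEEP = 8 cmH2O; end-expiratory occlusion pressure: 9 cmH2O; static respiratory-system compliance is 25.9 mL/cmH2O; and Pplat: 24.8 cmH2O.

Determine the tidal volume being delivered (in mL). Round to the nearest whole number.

409

End-expiratory occlusion gives total PEEP = 9 cmH2O (intrinsic PEEP = 9 − 8 = 1). Use total PEEP for the elastic gradient.
Vt = Cstat × (Pplat − PEEPtotal) = 25.9 × (24.8 − 9) = 25.9 × 15.8 = 409.22 mL.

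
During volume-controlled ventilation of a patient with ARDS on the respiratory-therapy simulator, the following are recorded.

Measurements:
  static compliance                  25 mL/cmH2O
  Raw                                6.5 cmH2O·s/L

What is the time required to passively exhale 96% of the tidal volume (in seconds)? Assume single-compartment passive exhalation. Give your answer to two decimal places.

0.52

τ = R × C = 6.5 × 25 mL/cmH2O = 6.5 × 0.025 L/cmH2O = 0.1625 s.
Exhaled fraction f = 1 − e^(−t/τ) → t = −τ·ln(1 − f) = −0.1625·ln(0.04) = 0.5231 s.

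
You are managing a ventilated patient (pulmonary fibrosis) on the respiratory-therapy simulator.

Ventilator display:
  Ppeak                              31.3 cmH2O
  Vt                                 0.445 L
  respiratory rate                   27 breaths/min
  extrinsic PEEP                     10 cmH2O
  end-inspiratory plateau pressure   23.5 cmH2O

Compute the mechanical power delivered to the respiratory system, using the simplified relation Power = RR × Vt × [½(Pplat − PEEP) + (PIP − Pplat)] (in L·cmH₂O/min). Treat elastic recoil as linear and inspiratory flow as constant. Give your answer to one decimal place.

Per-breath work = Vt × [½(Pplat−PEEP) + (PIP−Pplat)] = 0.445 × [0.5×13.5 + 7.8] = 0.445 × 14.55 = 6.475 L·cmH2O.
Power = 27 × 6.475 = 174.83 L·cmH2O/min.

174.8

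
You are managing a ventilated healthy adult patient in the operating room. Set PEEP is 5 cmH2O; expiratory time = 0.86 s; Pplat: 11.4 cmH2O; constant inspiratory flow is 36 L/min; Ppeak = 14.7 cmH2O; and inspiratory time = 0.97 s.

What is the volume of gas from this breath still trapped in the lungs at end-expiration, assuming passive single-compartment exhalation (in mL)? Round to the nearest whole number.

Flow: 36 L/min ÷ 60 = 0.6 L/s.
Vt = flow × Ti = 0.6 L/s × 0.97 s × 1000 mL/L = 582.0 mL.
R = (PIP − Pplat)/V̇ = (14.7 − 11.4) / 0.6 = 3.3/0.6 = 5.5 cmH2O·s/L.
C = Vt/(Pplat − PEEP) = 582.0 / (11.4 − 5) = 582.0/6.4 = 90.938 mL/cmH2O.
τ = R × C = 5.5 × 0.09094 L/cmH2O = 0.5002 s.
Fraction remaining = e^(−Te/τ) = e^(−0.86/0.5002) = 0.1792.
Trapped volume = 582.0 × 0.1792 = 104.29 mL.

104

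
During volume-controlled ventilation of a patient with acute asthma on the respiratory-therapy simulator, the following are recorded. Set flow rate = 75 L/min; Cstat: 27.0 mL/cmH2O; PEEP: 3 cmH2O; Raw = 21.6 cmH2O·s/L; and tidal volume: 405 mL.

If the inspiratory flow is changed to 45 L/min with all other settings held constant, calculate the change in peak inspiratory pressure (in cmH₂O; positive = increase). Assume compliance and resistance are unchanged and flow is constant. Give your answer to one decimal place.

-10.8

Flow: 75 L/min ÷ 60 = 1.25 L/s.
New flow: 45 L/min ÷ 60 = 0.75 L/s.
PIP = Vt/C + R·V̇ + PEEP (constant-flow equation of motion).
Only the resistive term changes: ΔPIP = R × ΔV̇ = 21.6 × (0.75 − 1.25) = 21.6 × -0.5 = -10.8 cmH2O.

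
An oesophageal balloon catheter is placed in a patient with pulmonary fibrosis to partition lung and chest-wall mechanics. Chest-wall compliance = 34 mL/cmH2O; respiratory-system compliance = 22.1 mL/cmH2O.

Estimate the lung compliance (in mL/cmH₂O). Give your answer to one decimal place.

63.1

1/CL = 1/Crs − 1/Ccw.
1/CL = 1/22.1 − 1/34 = 0.01584.
CL = 63.131 mL/cmH2O.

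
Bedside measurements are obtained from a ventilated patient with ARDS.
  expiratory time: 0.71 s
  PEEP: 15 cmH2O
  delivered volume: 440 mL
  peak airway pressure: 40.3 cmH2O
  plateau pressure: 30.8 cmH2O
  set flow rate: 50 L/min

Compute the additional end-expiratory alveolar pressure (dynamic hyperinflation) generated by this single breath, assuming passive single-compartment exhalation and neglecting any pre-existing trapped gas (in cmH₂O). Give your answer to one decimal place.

Flow: 50 L/min ÷ 60 = 0.8333 L/s.
R = (PIP − Pplat)/V̇ = (40.3 − 30.8) / 0.8333 = 9.5/0.8333 = 11.4 cmH2O·s/L.
C = Vt/(Pplat − PEEP) = 440.0 / (30.8 − 15) = 440.0/15.8 = 27.848 mL/cmH2O.
τ = R × C = 11.4 × 0.02785 L/cmH2O = 0.3175 s.
Fraction remaining = e^(−Te/τ) = e^(−0.71/0.3175) = 0.1069; trapped volume = 440.0 × 0.1069 = 47.036 mL.
Additional alveolar pressure from trapping ≈ V_trapped / C = 47.036 / 27.848 = 1.689 cmH2O.

1.7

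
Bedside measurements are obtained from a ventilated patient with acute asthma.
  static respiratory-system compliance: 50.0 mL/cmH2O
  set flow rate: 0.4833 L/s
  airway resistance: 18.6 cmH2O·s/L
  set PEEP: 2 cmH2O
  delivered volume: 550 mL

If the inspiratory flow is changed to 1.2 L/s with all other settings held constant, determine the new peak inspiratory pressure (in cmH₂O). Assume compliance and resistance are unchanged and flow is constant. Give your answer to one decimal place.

PIP = Vt/C + R·V̇ + PEEP (constant-flow equation of motion).
Only the resistive term changes: ΔPIP = R × ΔV̇ = 18.6 × (1.2 − 0.4833) = 18.6 × 0.7167 = 13.331 cmH2O.
Original PIP = 550/50.0 + 18.6×0.4833 + 2 = 21.989 cmH2O; new PIP = 21.989 + (13.331) = 35.32 cmH2O.

35.3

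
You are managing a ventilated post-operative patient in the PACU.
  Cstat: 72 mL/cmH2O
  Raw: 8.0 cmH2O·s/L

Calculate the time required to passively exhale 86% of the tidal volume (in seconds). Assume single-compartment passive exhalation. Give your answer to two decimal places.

1.13

τ = R × C = 8.0 × 72 mL/cmH2O = 8.0 × 0.072 L/cmH2O = 0.576 s.
Exhaled fraction f = 1 − e^(−t/τ) → t = −τ·ln(1 − f) = −0.576·ln(0.14) = 1.132 s.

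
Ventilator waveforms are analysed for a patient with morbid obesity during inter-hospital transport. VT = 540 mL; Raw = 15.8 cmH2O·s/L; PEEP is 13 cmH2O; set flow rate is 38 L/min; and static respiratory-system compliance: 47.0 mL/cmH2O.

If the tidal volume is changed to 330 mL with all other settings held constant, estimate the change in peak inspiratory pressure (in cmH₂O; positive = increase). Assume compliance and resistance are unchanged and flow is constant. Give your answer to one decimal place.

-4.5

PIP = Vt/C + R·V̇ + PEEP (constant-flow equation of motion).
Only the elastic term changes: ΔPIP = ΔVt / C = (330 − 540) / 47.0 = -4.468 cmH2O.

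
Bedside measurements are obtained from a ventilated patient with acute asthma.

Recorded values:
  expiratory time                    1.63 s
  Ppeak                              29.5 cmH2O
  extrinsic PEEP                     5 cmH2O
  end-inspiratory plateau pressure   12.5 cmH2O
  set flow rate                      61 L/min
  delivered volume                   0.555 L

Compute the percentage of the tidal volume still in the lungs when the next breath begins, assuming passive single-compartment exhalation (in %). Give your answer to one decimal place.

26.8

Flow: 61 L/min ÷ 60 = 1.0167 L/s.
R = (PIP − Pplat)/V̇ = (29.5 − 12.5) / 1.0167 = 17.0/1.0167 = 16.721 cmH2O·s/L.
C = Vt/(Pplat − PEEP) = 555.0 / (12.5 − 5) = 555.0/7.5 = 74.0 mL/cmH2O.
τ = R × C = 16.721 × 0.074 L/cmH2O = 1.237 s.
Fraction remaining at end-expiration = e^(−Te/τ) = e^(−1.63/1.237) = 0.2677 → 26.77%.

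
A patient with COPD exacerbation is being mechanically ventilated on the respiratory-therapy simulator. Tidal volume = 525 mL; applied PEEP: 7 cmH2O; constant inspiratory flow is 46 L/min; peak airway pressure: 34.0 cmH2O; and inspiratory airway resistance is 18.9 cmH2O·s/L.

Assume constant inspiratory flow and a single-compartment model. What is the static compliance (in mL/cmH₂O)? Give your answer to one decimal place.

42.0

Flow: 46 L/min ÷ 60 = 0.7667 L/s.
Equation of motion (constant flow): PIP = Vt/C + R·V̇ + PEEP.
Vt/C = PIP − R·V̇ − PEEP = 34.0 − 18.9×0.7667 − 7 = 34.0 − 14.491 − 7 = 12.509 cmH2O.
C = Vt / 12.509 = 525 / 12.509 = 41.97 mL/cmH2O.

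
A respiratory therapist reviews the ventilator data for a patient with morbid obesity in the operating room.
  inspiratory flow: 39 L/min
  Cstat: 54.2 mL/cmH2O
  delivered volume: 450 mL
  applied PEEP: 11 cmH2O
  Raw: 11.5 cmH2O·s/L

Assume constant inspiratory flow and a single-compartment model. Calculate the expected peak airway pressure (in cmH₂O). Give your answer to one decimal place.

26.8

Flow: 39 L/min ÷ 60 = 0.65 L/s.
Equation of motion (constant flow): PIP = Vt/C + R·V̇ + PEEP.
PIP = 450/54.2 + 11.5×0.65 + 11 = 8.303 + 7.475 + 11 = 26.778 cmH2O.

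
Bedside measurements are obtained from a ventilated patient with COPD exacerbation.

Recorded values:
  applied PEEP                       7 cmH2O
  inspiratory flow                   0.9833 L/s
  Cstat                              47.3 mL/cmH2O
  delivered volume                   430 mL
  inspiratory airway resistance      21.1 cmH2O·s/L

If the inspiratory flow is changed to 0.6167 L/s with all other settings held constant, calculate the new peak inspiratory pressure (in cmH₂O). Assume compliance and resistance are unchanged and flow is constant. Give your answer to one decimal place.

PIP = Vt/C + R·V̇ + PEEP (constant-flow equation of motion).
Only the resistive term changes: ΔPIP = R × ΔV̇ = 21.1 × (0.6167 − 0.9833) = 21.1 × -0.3666 = -7.735 cmH2O.
Original PIP = 430/47.3 + 21.1×0.9833 + 7 = 36.839 cmH2O; new PIP = 36.839 + (-7.735) = 29.104 cmH2O.

29.1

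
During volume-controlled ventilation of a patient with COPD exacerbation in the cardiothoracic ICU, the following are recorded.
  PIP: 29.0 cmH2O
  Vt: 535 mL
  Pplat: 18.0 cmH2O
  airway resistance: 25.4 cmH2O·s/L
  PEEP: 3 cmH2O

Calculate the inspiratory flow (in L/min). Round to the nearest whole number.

26

flow = (PIP − Pplat) / Raw = (29.0 − 18.0) / 25.4 = 0.4331 L/s × 60 = 25.986 L/min.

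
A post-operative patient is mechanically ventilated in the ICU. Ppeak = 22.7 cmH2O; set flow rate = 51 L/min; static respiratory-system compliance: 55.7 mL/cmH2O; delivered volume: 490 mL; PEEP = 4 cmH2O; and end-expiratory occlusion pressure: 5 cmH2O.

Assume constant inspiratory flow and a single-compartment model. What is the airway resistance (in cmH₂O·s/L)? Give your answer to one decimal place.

10.5

Flow: 51 L/min ÷ 60 = 0.85 L/s.
Total PEEP = 5 cmH2O (set 4 + intrinsic 1); this is the baseline alveolar pressure.
Equation of motion (constant flow): PIP = Vt/C + R·V̇ + PEEP.
R·V̇ = PIP − Vt/C − PEEP = 22.7 − 490/55.7 − 5 = 22.7 − 8.797 − 5 = 8.903 cmH2O.
R = 8.903 / 0.85 = 10.474 cmH2O·s/L.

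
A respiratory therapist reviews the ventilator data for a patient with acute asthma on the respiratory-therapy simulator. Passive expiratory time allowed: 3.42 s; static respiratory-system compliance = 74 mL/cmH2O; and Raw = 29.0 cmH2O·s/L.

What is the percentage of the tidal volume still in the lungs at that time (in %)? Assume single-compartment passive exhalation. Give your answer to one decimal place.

20.3

τ = R × C = 29.0 × 74 mL/cmH2O = 29.0 × 0.074 L/cmH2O = 2.146 s.
Passive exhalation: V(t)/V₀ = e^(−t/τ) = e^(−3.42/2.146) = 0.2032.
Fraction remaining = 0.2032 → 20.32%.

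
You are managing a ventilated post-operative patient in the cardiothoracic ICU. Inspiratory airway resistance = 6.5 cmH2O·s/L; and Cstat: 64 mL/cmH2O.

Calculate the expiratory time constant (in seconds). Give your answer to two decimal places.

τ = R × C = 6.5 × 64 mL/cmH2O = 6.5 × 0.064 L/cmH2O = 0.416 s.

0.42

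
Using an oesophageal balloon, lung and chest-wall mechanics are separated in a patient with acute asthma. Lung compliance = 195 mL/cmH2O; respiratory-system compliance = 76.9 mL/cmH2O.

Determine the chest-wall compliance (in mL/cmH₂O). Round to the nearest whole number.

127

1/Ccw = 1/Crs − 1/CL.
1/Ccw = 1/76.9 − 1/195 = 0.007876.
Ccw = 126.97 mL/cmH2O.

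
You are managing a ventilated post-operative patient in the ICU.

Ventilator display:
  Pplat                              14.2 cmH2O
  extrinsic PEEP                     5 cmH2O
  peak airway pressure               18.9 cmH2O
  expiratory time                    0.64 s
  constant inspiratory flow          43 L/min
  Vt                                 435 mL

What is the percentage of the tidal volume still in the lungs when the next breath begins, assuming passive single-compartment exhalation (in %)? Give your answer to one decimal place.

Flow: 43 L/min ÷ 60 = 0.7167 L/s.
R = (PIP − Pplat)/V̇ = (18.9 − 14.2) / 0.7167 = 4.7/0.7167 = 6.558 cmH2O·s/L.
C = Vt/(Pplat − PEEP) = 435.0 / (14.2 − 5) = 435.0/9.2 = 47.283 mL/cmH2O.
τ = R × C = 6.558 × 0.04728 L/cmH2O = 0.3101 s.
Fraction remaining at end-expiration = e^(−Te/τ) = e^(−0.64/0.3101) = 0.127 → 12.7%.

12.7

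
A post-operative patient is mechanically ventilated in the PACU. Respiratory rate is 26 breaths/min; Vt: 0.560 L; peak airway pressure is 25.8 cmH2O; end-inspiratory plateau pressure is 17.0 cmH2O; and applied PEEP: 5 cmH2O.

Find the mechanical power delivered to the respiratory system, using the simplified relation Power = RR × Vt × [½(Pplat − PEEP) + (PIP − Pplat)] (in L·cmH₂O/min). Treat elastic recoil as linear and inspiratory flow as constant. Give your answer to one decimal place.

Per-breath work = Vt × [½(Pplat−PEEP) + (PIP−Pplat)] = 0.560 × [0.5×12.0 + 8.8] = 0.560 × 14.8 = 8.288 L·cmH2O.
Power = 26 × 8.288 = 215.49 L·cmH2O/min.

215.5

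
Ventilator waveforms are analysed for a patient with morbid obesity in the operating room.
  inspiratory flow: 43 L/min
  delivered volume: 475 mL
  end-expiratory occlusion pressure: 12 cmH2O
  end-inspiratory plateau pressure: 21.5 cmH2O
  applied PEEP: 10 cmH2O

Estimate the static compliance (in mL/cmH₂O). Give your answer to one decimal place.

50.0

End-expiratory occlusion gives total PEEP = 12 cmH2O (intrinsic PEEP = 12 − 10 = 2). Use total PEEP for the elastic gradient.
Cstat = Vt / (Pplat − PEEPtotal) = 475 / (21.5 − 12) = 475 / 9.5 = 50.0 mL/cmH2O.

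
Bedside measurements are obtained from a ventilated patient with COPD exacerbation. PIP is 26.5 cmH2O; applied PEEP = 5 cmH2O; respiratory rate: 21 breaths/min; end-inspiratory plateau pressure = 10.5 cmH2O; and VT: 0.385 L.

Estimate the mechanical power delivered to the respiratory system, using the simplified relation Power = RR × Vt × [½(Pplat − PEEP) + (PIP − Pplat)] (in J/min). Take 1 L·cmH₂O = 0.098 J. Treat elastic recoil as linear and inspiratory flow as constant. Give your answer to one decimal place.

14.9

Per-breath work = Vt × [½(Pplat−PEEP) + (PIP−Pplat)] = 0.385 × [0.5×5.5 + 16.0] = 0.385 × 18.75 = 7.219 L·cmH2O.
Power = 21 × 7.219 = 151.6 L·cmH2O/min.
× 0.098 J/(L·cmH2O) → 14.857 J/min.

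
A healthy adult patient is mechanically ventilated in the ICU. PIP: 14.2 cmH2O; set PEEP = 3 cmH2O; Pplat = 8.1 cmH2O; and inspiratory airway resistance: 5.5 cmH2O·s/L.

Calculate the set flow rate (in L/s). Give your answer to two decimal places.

flow = (PIP − Pplat) / Raw = 6.1 / 5.5 = 1.109 L/s.

1.11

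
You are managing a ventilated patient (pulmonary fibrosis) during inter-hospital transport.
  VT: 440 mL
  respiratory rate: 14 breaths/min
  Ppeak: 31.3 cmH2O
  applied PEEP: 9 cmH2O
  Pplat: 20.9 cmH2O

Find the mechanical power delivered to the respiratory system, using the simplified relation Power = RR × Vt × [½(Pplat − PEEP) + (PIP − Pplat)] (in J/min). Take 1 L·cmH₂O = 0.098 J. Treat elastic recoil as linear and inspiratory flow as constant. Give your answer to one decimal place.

Per-breath work = Vt × [½(Pplat−PEEP) + (PIP−Pplat)] = 0.440 × [0.5×11.9 + 10.4] = 0.440 × 16.35 = 7.194 L·cmH2O.
Power = 14 × 7.194 = 100.72 L·cmH2O/min.
× 0.098 J/(L·cmH2O) → 9.871 J/min.

9.9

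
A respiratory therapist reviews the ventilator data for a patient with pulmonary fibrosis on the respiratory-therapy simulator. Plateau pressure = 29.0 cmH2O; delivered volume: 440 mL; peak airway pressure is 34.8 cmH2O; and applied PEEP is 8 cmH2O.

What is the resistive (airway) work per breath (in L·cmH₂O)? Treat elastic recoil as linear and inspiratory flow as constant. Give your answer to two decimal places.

With constant inspiratory flow the resistive pressure is constant at PIP − Pplat = 34.8 − 29.0 = 5.8 cmH2O, so resistive work = 5.8 × 0.440 = 2.552 L·cmH2O.

2.55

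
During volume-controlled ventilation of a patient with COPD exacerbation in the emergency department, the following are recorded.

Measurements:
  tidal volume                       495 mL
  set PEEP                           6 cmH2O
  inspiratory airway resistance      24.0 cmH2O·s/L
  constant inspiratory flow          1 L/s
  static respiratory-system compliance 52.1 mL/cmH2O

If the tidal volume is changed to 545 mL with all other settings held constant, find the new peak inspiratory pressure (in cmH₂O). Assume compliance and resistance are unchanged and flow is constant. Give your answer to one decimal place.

40.5

PIP = Vt/C + R·V̇ + PEEP (constant-flow equation of motion).
Only the elastic term changes: ΔPIP = ΔVt / C = (545 − 495) / 52.1 = 0.9597 cmH2O.
Original PIP = 495/52.1 + 24.0×1 + 6 = 39.501 cmH2O; new PIP = 39.501 + (0.9597) = 40.461 cmH2O.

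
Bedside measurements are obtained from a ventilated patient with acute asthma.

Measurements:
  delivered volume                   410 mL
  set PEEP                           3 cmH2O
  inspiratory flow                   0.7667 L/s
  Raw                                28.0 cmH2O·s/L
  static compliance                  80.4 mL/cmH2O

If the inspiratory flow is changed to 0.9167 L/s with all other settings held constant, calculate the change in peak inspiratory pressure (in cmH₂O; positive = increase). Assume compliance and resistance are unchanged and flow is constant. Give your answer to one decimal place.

PIP = Vt/C + R·V̇ + PEEP (constant-flow equation of motion).
Only the resistive term changes: ΔPIP = R × ΔV̇ = 28.0 × (0.9167 − 0.7667) = 28.0 × 0.15 = 4.2 cmH2O.

4.2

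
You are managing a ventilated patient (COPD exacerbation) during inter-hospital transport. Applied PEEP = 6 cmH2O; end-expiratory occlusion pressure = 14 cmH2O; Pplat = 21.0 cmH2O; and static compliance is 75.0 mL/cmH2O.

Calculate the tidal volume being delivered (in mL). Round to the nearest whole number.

End-expiratory occlusion gives total PEEP = 14 cmH2O (intrinsic PEEP = 14 − 6 = 8). Use total PEEP for the elastic gradient.
Vt = Cstat × (Pplat − PEEPtotal) = 75.0 × (21.0 − 14) = 75.0 × 7.0 = 525.0 mL.

525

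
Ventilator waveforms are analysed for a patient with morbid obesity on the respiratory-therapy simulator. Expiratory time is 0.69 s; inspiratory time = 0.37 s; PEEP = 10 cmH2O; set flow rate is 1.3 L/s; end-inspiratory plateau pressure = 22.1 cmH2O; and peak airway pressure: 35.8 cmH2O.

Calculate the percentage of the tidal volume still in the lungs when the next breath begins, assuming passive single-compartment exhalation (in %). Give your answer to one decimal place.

19.3

Vt = flow × Ti = 1.3 L/s × 0.37 s × 1000 mL/L = 481.0 mL.
R = (PIP − Pplat)/V̇ = (35.8 − 22.1) / 1.3 = 13.7/1.3 = 10.538 cmH2O·s/L.
C = Vt/(Pplat − PEEP) = 481.0 / (22.1 − 10) = 481.0/12.1 = 39.752 mL/cmH2O.
τ = R × C = 10.538 × 0.03975 L/cmH2O = 0.4189 s.
Fraction remaining at end-expiration = e^(−Te/τ) = e^(−0.69/0.4189) = 0.1926 → 19.26%.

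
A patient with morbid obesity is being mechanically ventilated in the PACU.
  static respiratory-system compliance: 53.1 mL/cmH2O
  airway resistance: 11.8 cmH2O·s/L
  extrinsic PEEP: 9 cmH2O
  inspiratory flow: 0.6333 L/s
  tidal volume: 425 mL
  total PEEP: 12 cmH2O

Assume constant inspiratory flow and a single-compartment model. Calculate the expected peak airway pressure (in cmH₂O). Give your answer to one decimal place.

27.5

Total PEEP = 12 cmH2O (set 9 + intrinsic 3); this is the baseline alveolar pressure.
Equation of motion (constant flow): PIP = Vt/C + R·V̇ + PEEP.
PIP = 425/53.1 + 11.8×0.6333 + 12 = 8.004 + 7.473 + 12 = 27.477 cmH2O.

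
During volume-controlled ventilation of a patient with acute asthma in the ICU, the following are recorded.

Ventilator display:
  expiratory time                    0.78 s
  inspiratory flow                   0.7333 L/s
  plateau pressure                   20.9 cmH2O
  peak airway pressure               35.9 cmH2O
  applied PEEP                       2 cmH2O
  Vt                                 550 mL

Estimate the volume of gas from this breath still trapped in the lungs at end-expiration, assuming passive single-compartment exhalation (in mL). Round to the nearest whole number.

R = (PIP − Pplat)/V̇ = (35.9 − 20.9) / 0.7333 = 15.0/0.7333 = 20.455 cmH2O·s/L.
C = Vt/(Pplat − PEEP) = 550.0 / (20.9 − 2) = 550.0/18.9 = 29.101 mL/cmH2O.
τ = R × C = 20.455 × 0.0291 L/cmH2O = 0.5952 s.
Fraction remaining = e^(−Te/τ) = e^(−0.78/0.5952) = 0.2697.
Trapped volume = 550.0 × 0.2697 = 148.34 mL.

148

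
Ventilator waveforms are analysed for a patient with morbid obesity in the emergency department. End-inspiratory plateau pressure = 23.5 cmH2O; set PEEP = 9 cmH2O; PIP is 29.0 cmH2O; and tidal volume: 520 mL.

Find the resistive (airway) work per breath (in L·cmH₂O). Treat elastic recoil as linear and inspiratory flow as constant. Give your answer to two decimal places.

With constant inspiratory flow the resistive pressure is constant at PIP − Pplat = 29.0 − 23.5 = 5.5 cmH2O, so resistive work = 5.5 × 0.520 = 2.86 L·cmH2O.

2.86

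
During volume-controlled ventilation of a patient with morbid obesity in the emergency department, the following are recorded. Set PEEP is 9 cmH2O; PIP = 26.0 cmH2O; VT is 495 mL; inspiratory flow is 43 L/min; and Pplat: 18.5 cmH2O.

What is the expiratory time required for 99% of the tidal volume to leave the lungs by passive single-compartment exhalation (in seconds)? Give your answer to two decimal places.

Flow: 43 L/min ÷ 60 = 0.7167 L/s.
R = (PIP − Pplat)/V̇ = (26.0 − 18.5) / 0.7167 = 7.5/0.7167 = 10.465 cmH2O·s/L.
C = Vt/(Pplat − PEEP) = 495.0 / (18.5 − 9) = 495.0/9.5 = 52.105 mL/cmH2O.
τ = R × C = 10.465 × 0.05211 L/cmH2O = 0.5453 s.
t = −τ·ln(1 − 0.99) = −0.5453·ln(0.01) = 2.511 s.

2.51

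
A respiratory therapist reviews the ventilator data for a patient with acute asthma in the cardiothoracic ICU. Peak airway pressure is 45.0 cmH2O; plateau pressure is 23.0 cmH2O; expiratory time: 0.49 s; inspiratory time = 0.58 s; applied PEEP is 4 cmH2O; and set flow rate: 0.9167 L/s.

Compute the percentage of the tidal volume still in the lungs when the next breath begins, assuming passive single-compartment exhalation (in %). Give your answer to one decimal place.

Vt = flow × Ti = 0.9167 L/s × 0.58 s × 1000 mL/L = 531.69 mL.
R = (PIP − Pplat)/V̇ = (45.0 − 23.0) / 0.9167 = 22.0/0.9167 = 23.999 cmH2O·s/L.
C = Vt/(Pplat − PEEP) = 531.69 / (23.0 − 4) = 531.69/19.0 = 27.984 mL/cmH2O.
τ = R × C = 23.999 × 0.02798 L/cmH2O = 0.6715 s.
Fraction remaining at end-expiration = e^(−Te/τ) = e^(−0.49/0.6715) = 0.482 → 48.2%.

48.2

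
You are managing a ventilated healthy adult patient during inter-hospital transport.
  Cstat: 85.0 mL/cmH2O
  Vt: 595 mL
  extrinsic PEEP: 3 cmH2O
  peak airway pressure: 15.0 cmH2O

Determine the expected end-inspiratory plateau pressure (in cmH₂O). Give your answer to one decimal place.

10.0

Pplat = PEEP + Vt / Cstat = 3 + 595 / 85.0 = 3 + 7.0 = 10.0 cmH2O.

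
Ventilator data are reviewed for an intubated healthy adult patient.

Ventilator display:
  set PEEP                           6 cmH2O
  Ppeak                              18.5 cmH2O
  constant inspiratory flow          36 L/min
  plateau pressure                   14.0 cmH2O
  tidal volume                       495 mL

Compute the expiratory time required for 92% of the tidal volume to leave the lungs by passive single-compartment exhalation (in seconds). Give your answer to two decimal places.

Flow: 36 L/min ÷ 60 = 0.6 L/s.
R = (PIP − Pplat)/V̇ = (18.5 − 14.0) / 0.6 = 4.5/0.6 = 7.5 cmH2O·s/L.
C = Vt/(Pplat − PEEP) = 495.0 / (14.0 − 6) = 495.0/8.0 = 61.875 mL/cmH2O.
τ = R × C = 7.5 × 0.06188 L/cmH2O = 0.4641 s.
t = −τ·ln(1 − 0.92) = −0.4641·ln(0.08) = 1.172 s.

1.17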